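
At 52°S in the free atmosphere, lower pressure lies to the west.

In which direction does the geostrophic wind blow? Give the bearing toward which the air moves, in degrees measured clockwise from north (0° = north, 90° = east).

180°

The pressure-gradient force points toward the west (bearing 270°).
Geostrophic balance: in the Southern Hemisphere the Coriolis force deflects motion to the left, so the geostrophic wind blows 90° to the left of the pressure-gradient force (low pressure on the right).
Rotating 270° by 90° counterclockwise gives 180° — the wind blows toward the south.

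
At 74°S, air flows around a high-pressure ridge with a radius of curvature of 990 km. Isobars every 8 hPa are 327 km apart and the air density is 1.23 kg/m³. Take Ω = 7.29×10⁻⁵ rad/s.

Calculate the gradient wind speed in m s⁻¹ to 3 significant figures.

16.0 m s⁻¹

Coriolis parameter at 74°S:
f = 2Ω sin φ = 2 × 7.29×10⁻⁵ × sin 74° = 1.40×10⁻⁴ s⁻¹
Pressure gradient: |∂P/∂n| = 800 Pa / 327000 m = 2.45×10⁻³ Pa/m
Geostrophic speed: V_g = |∂P/∂n|/(fρ) = 2.45×10⁻³/(1.40×10⁻⁴ × 1.23) = 14.2 m/s
Around a high, pressure-gradient force acts outward with centrifugal, so Coriolis balances both:
fV = (1/ρ)|∂P/∂n| + V²/R  →  V² − fR·V + fR·V_g = 0
With fR = 1.40×10⁻⁴ × 990×10³ m = 139 m/s:
V = [fR − √((fR)² − 4 fR V_g)]/2 = [139 − √(139² − 4×139×14.2)]/2 = 16 m/s
Supergeostrophic (V > V_g = 14.2 m/s), as expected around a high.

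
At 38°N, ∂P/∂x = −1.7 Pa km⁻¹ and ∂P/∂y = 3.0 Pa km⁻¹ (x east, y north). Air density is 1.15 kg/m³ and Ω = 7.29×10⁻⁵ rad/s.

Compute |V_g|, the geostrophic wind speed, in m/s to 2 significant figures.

33 m/s

Coriolis parameter at 38°N:
f = 2Ω sin φ = 2 × 7.29×10⁻⁵ × sin 38° = 8.98×10⁻⁵ s⁻¹
Component geostrophic relations (x east, y north):
u_g = −(1/(fρ)) ∂P/∂y,  v_g = (1/(fρ)) ∂P/∂x
u_g = −(3.0×10⁻³)/(8.98×10⁻⁵ × 1.15) = −29.1 m/s;  v_g = (−1.7×10⁻³)/(8.98×10⁻⁵ × 1.15) = −16.5 m/s
|V_g| = √(u_g² + v_g²) = 33.4 m/s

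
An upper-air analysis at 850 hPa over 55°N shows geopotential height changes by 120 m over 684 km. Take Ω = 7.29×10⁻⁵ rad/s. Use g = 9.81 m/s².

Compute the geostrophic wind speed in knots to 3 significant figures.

28.0 knots

Coriolis parameter at 55°N:
f = 2Ω sin φ = 2 × 7.29×10⁻⁵ × sin 55° = 1.19×10⁻⁴ s⁻¹
Height gradient: |∂Z/∂n| = 120 m / 684000 m = 1.75×10⁻⁴
On a pressure surface, geostrophic balance gives V_g = (g/f)|∂Z/∂n|:
V_g = 9.81 × 1.75×10⁻⁴ / 1.19×10⁻⁴ = 14.4 m/s
Converting: 14.4 m/s × 1.944 = 28.0 knots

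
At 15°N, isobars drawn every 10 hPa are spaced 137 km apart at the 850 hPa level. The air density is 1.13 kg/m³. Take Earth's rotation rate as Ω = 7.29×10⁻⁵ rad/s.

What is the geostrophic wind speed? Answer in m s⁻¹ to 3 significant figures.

171 m s⁻¹

Coriolis parameter at 15°N:
f = 2Ω sin φ = 2 × 7.29×10⁻⁵ × sin 15° = 3.77×10⁻⁵ s⁻¹
Pressure gradient: |∂P/∂n| = 1000 Pa / 137000 m = 7.30×10⁻³ Pa/m
Geostrophic balance (pressure-gradient force = Coriolis force):
V_g = (1/(fρ)) |∂P/∂n| = 7.30×10⁻³ / (3.77×10⁻⁵ × 1.13) = 171 m/s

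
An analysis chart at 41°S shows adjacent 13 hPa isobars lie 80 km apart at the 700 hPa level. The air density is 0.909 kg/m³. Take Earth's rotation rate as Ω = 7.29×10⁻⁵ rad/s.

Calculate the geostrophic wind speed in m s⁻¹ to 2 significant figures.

Coriolis parameter at 41°S:
f = 2Ω sin φ = 2 × 7.29×10⁻⁵ × sin 41° = 9.57×10⁻⁵ s⁻¹
Pressure gradient: |∂P/∂n| = 1300 Pa / 80000 m = 1.62×10⁻² Pa/m
Geostrophic balance (pressure-gradient force = Coriolis force):
V_g = (1/(fρ)) |∂P/∂n| = 1.62×10⁻² / (9.57×10⁻⁵ × 0.909) = 187 m/s

190 m s⁻¹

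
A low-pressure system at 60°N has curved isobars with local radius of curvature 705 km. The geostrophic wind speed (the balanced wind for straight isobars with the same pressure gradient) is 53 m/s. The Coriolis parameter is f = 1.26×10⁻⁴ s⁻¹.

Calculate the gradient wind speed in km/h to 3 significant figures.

Around a low, centrifugal force acts outward with Coriolis, so pressure-gradient force balances both:
(1/ρ)|∂P/∂n| = fV + V²/R  →  V² + fR·V − fR·V_g = 0
With fR = 1.26×10⁻⁴ × 705×10³ m = 88.8 m/s:
V = [−fR + √((fR)² + 4 fR V_g)]/2 = [−88.8 + √(88.8² + 4×88.8×53)]/2 = 37.3 m/s
Subgeostrophic (V < V_g = 53 m/s), as expected around a low.
Converting: 37.3 m/s × 3.6 = 134 km/h

134 km/h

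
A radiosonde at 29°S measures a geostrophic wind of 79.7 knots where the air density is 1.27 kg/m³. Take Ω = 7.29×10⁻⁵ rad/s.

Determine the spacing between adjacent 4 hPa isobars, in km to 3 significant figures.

109 km

Coriolis parameter at 29°S:
f = 2Ω sin φ = 2 × 7.29×10⁻⁵ × sin 29° = 7.07×10⁻⁵ s⁻¹
Wind speed in SI: 79.7 knots = 41.0 m/s
Geostrophic balance rearranged: |∂P/∂n| = f ρ V_g
|∂P/∂n| = 7.07×10⁻⁵ × 1.27 × 41.0 = 3.68×10⁻³ Pa/m
Isobar spacing: Δn = ΔP/|∂P/∂n| = 400 Pa / 3.68×10⁻³ Pa/m = 108675 m ≈ 109 km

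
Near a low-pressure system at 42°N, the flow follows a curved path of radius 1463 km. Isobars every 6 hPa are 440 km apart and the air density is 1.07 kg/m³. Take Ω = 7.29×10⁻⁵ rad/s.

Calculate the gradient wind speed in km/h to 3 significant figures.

43.4 km/h

Coriolis parameter at 42°N:
f = 2Ω sin φ = 2 × 7.29×10⁻⁵ × sin 42° = 9.76×10⁻⁵ s⁻¹
Pressure gradient: |∂P/∂n| = 600 Pa / 440000 m = 1.36×10⁻³ Pa/m
Geostrophic speed: V_g = |∂P/∂n|/(fρ) = 1.36×10⁻³/(9.76×10⁻⁵ × 1.07) = 13.1 m/s
Around a low, centrifugal force acts outward with Coriolis, so pressure-gradient force balances both:
(1/ρ)|∂P/∂n| = fV + V²/R  →  V² + fR·V − fR·V_g = 0
With fR = 9.76×10⁻⁵ × 1463×10³ m = 143 m/s:
V = [−fR + √((fR)² + 4 fR V_g)]/2 = [−143 + √(143² + 4×143×13.1)]/2 = 12 m/s
Subgeostrophic (V < V_g = 13.1 m/s), as expected around a low.
Converting: 12 m/s × 3.6 = 43.4 km/h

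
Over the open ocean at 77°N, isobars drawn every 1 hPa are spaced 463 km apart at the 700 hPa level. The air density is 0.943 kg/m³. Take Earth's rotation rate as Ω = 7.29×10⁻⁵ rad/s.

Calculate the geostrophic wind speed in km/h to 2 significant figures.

5.8 km/h

Coriolis parameter at 77°N:
f = 2Ω sin φ = 2 × 7.29×10⁻⁵ × sin 77° = 1.42×10⁻⁴ s⁻¹
Pressure gradient: |∂P/∂n| = 100 Pa / 463000 m = 2.16×10⁻⁴ Pa/m
Geostrophic balance (pressure-gradient force = Coriolis force):
V_g = (1/(fρ)) |∂P/∂n| = 2.16×10⁻⁴ / (1.42×10⁻⁴ × 0.943) = 1.61 m/s
Converting: 1.61 m/s × 3.6 = 5.8 km/h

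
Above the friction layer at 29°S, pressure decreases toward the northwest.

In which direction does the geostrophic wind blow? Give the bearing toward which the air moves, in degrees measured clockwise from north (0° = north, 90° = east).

The pressure-gradient force points toward the northwest (bearing 315°).
Geostrophic balance: in the Southern Hemisphere the Coriolis force deflects motion to the left, so the geostrophic wind blows 90° to the left of the pressure-gradient force (low pressure on the right).
Rotating 315° by 90° counterclockwise gives 225° — the wind blows toward the southwest.

225°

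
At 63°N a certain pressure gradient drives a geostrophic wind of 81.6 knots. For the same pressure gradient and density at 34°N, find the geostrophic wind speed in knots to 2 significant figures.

130 knots

With the same pressure gradient and density, V_g ∝ 1/f ∝ 1/sin φ.
V₂ = V₁ · sin φ₁ / sin φ₂ = 81.6 × sin 63° / sin 34°
V₂ = 81.6 × 0.8910/0.5592 = 130 knots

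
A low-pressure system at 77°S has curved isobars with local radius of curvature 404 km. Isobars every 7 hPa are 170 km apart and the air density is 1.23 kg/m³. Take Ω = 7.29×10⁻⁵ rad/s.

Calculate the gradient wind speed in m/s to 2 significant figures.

18 m/s

Coriolis parameter at 77°S:
f = 2Ω sin φ = 2 × 7.29×10⁻⁵ × sin 77° = 1.42×10⁻⁴ s⁻¹
Pressure gradient: |∂P/∂n| = 700 Pa / 170000 m = 4.12×10⁻³ Pa/m
Geostrophic speed: V_g = |∂P/∂n|/(fρ) = 4.12×10⁻³/(1.42×10⁻⁴ × 1.23) = 23.6 m/s
Around a low, centrifugal force acts outward with Coriolis, so pressure-gradient force balances both:
(1/ρ)|∂P/∂n| = fV + V²/R  →  V² + fR·V − fR·V_g = 0
With fR = 1.42×10⁻⁴ × 404×10³ m = 57.4 m/s:
V = [−fR + √((fR)² + 4 fR V_g)]/2 = [−57.4 + √(57.4² + 4×57.4×23.6)]/2 = 18 m/s
Subgeostrophic (V < V_g = 23.6 m/s), as expected around a low.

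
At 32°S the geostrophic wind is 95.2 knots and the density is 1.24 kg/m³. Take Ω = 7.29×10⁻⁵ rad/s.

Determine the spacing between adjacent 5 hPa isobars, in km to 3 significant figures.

Coriolis parameter at 32°S:
f = 2Ω sin φ = 2 × 7.29×10⁻⁵ × sin 32° = 7.73×10⁻⁵ s⁻¹
Wind speed in SI: 95.2 knots = 49.0 m/s
Geostrophic balance rearranged: |∂P/∂n| = f ρ V_g
|∂P/∂n| = 7.73×10⁻⁵ × 1.24 × 49.0 = 4.69×10⁻³ Pa/m
Isobar spacing: Δn = ΔP/|∂P/∂n| = 500 Pa / 4.69×10⁻³ Pa/m = 106563 m ≈ 107 km

107 km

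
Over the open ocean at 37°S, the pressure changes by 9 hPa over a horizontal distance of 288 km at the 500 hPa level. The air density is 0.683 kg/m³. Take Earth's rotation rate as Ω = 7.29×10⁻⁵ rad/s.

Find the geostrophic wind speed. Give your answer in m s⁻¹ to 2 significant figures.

Coriolis parameter at 37°S:
f = 2Ω sin φ = 2 × 7.29×10⁻⁵ × sin 37° = 8.77×10⁻⁵ s⁻¹
Pressure gradient: |∂P/∂n| = 900 Pa / 288000 m = 3.12×10⁻³ Pa/m
Geostrophic balance (pressure-gradient force = Coriolis force):
V_g = (1/(fρ)) |∂P/∂n| = 3.12×10⁻³ / (8.77×10⁻⁵ × 0.683) = 52.1 m/s

52 m s⁻¹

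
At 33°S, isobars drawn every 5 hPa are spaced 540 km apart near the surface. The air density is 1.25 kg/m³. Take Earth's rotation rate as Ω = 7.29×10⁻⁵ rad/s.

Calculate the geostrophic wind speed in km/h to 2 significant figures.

Coriolis parameter at 33°S:
f = 2Ω sin φ = 2 × 7.29×10⁻⁵ × sin 33° = 7.94×10⁻⁵ s⁻¹
Pressure gradient: |∂P/∂n| = 500 Pa / 540000 m = 9.26×10⁻⁴ Pa/m
Geostrophic balance (pressure-gradient force = Coriolis force):
V_g = (1/(fρ)) |∂P/∂n| = 9.26×10⁻⁴ / (7.94×10⁻⁵ × 1.25) = 9.33 m/s
Converting: 9.33 m/s × 3.6 = 34 km/h

34 km/h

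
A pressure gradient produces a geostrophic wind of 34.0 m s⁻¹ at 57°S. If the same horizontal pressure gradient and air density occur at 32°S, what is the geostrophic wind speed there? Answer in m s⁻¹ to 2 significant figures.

54 m s⁻¹

With the same pressure gradient and density, V_g ∝ 1/f ∝ 1/sin φ.
V₂ = V₁ · sin φ₁ / sin φ₂ = 34.0 × sin 57° / sin 32°
V₂ = 34.0 × 0.8387/0.5299 = 54 m s⁻¹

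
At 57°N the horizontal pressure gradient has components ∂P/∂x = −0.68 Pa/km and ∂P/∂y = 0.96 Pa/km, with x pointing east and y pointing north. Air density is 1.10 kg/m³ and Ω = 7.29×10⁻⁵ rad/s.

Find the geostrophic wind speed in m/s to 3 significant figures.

Coriolis parameter at 57°N:
f = 2Ω sin φ = 2 × 7.29×10⁻⁵ × sin 57° = 1.22×10⁻⁴ s⁻¹
Component geostrophic relations (x east, y north):
u_g = −(1/(fρ)) ∂P/∂y,  v_g = (1/(fρ)) ∂P/∂x
u_g = −(0.96×10⁻³)/(1.22×10⁻⁴ × 1.10) = −7.14 m/s;  v_g = (−0.68×10⁻³)/(1.22×10⁻⁴ × 1.10) = −5.06 m/s
|V_g| = √(u_g² + v_g²) = 8.75 m/s

8.75 m/s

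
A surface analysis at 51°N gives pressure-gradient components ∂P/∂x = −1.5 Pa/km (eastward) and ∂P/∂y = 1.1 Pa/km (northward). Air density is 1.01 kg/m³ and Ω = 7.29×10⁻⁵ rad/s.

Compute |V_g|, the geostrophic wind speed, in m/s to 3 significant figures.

Coriolis parameter at 51°N:
f = 2Ω sin φ = 2 × 7.29×10⁻⁵ × sin 51° = 1.13×10⁻⁴ s⁻¹
Component geostrophic relations (x east, y north):
u_g = −(1/(fρ)) ∂P/∂y,  v_g = (1/(fρ)) ∂P/∂x
u_g = −(1.1×10⁻³)/(1.13×10⁻⁴ × 1.01) = −9.61 m/s;  v_g = (−1.5×10⁻³)/(1.13×10⁻⁴ × 1.01) = −13.1 m/s
|V_g| = √(u_g² + v_g²) = 16.3 m/s

16.3 m/s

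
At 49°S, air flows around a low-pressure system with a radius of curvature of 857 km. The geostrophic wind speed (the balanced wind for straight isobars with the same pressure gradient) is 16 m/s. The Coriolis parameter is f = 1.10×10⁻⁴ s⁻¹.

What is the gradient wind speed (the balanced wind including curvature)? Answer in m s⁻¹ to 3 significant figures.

Around a low, centrifugal force acts outward with Coriolis, so pressure-gradient force balances both:
(1/ρ)|∂P/∂n| = fV + V²/R  →  V² + fR·V − fR·V_g = 0
With fR = 1.10×10⁻⁴ × 857×10³ m = 94.3 m/s:
V = [−fR + √((fR)² + 4 fR V_g)]/2 = [−94.3 + √(94.3² + 4×94.3×16)]/2 = 13.9 m/s
Subgeostrophic (V < V_g = 16 m/s), as expected around a low.

13.9 m s⁻¹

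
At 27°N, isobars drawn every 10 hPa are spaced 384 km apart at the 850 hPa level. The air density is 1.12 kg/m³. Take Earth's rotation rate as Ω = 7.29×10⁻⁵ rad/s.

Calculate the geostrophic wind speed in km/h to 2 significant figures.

Coriolis parameter at 27°N:
f = 2Ω sin φ = 2 × 7.29×10⁻⁵ × sin 27° = 6.62×10⁻⁵ s⁻¹
Pressure gradient: |∂P/∂n| = 1000 Pa / 384000 m = 2.60×10⁻³ Pa/m
Geostrophic balance (pressure-gradient force = Coriolis force):
V_g = (1/(fρ)) |∂P/∂n| = 2.60×10⁻³ / (6.62×10⁻⁵ × 1.12) = 35.1 m/s
Converting: 35.1 m/s × 3.6 = 130 km/h

130 km/h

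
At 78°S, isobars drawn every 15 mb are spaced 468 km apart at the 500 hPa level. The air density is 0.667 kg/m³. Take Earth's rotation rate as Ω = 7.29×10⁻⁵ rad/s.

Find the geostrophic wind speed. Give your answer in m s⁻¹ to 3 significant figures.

33.7 m s⁻¹

Coriolis parameter at 78°S:
f = 2Ω sin φ = 2 × 7.29×10⁻⁵ × sin 78° = 1.43×10⁻⁴ s⁻¹
Pressure gradient: |∂P/∂n| = 1500 Pa / 468000 m = 3.21×10⁻³ Pa/m
Geostrophic balance (pressure-gradient force = Coriolis force):
V_g = (1/(fρ)) |∂P/∂n| = 3.21×10⁻³ / (1.43×10⁻⁴ × 0.667) = 33.7 m/s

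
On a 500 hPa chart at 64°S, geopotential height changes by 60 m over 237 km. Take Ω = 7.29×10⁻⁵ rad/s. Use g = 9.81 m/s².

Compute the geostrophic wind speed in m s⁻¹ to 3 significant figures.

19.0 m s⁻¹

Coriolis parameter at 64°S:
f = 2Ω sin φ = 2 × 7.29×10⁻⁵ × sin 64° = 1.31×10⁻⁴ s⁻¹
Height gradient: |∂Z/∂n| = 60 m / 237000 m = 2.53×10⁻⁴
On a pressure surface, geostrophic balance gives V_g = (g/f)|∂Z/∂n|:
V_g = 9.81 × 2.53×10⁻⁴ / 1.31×10⁻⁴ = 19.0 m/s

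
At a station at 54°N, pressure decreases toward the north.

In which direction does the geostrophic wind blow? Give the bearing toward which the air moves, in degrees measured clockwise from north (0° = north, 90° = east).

090°

The pressure-gradient force points toward the north (bearing 000°).
Geostrophic balance: in the Northern Hemisphere the Coriolis force deflects motion to the right, so the geostrophic wind blows 90° to the right of the pressure-gradient force (low pressure on the left).
Rotating 000° by 90° clockwise gives 090° — the wind blows toward the east.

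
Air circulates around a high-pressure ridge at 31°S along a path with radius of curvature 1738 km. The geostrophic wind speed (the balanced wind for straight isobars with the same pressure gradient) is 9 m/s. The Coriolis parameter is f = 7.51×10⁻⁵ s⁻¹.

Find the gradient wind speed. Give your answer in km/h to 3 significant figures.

Around a high, pressure-gradient force acts outward with centrifugal, so Coriolis balances both:
fV = (1/ρ)|∂P/∂n| + V²/R  →  V² − fR·V + fR·V_g = 0
With fR = 7.51×10⁻⁵ × 1738×10³ m = 131 m/s:
V = [fR − √((fR)² − 4 fR V_g)]/2 = [131 − √(131² − 4×131×9)]/2 = 9.72 m/s
Supergeostrophic (V > V_g = 9 m/s), as expected around a high.
Converting: 9.72 m/s × 3.6 = 35.0 km/h

35.0 km/h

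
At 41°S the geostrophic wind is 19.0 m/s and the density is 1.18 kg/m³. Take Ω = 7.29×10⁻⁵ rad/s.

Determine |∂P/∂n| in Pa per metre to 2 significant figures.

Coriolis parameter at 41°S:
f = 2Ω sin φ = 2 × 7.29×10⁻⁵ × sin 41° = 9.57×10⁻⁵ s⁻¹
Geostrophic balance rearranged: |∂P/∂n| = f ρ V_g
|∂P/∂n| = 9.57×10⁻⁵ × 1.18 × 19.0 = 2.14×10⁻³ Pa/m

2.1×10⁻³ Pa/m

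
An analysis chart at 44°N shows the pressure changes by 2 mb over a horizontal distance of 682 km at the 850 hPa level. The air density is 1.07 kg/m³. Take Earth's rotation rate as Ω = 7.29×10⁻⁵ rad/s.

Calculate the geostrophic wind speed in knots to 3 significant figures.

5.26 knots

Coriolis parameter at 44°N:
f = 2Ω sin φ = 2 × 7.29×10⁻⁵ × sin 44° = 1.01×10⁻⁴ s⁻¹
Pressure gradient: |∂P/∂n| = 200 Pa / 682000 m = 2.93×10⁻⁴ Pa/m
Geostrophic balance (pressure-gradient force = Coriolis force):
V_g = (1/(fρ)) |∂P/∂n| = 2.93×10⁻⁴ / (1.01×10⁻⁴ × 1.07) = 2.71 m/s
Converting: 2.71 m/s × 1.944 = 5.26 knots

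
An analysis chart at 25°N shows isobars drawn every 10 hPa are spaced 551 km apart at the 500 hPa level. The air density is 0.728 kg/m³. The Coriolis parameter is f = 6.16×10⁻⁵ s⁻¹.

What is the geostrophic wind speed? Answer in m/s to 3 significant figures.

Pressure gradient: |∂P/∂n| = 1000 Pa / 551000 m = 1.81×10⁻³ Pa/m
Geostrophic balance (pressure-gradient force = Coriolis force):
V_g = (1/(fρ)) |∂P/∂n| = 1.81×10⁻³ / (6.16×10⁻⁵ × 0.728) = 40.5 m/s

40.5 m/s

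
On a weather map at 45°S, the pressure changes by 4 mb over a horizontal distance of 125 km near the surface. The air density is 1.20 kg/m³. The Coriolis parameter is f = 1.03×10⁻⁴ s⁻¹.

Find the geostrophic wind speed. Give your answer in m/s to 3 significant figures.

25.9 m/s

Pressure gradient: |∂P/∂n| = 400 Pa / 125000 m = 3.20×10⁻³ Pa/m
Geostrophic balance (pressure-gradient force = Coriolis force):
V_g = (1/(fρ)) |∂P/∂n| = 3.20×10⁻³ / (1.03×10⁻⁴ × 1.20) = 25.9 m/s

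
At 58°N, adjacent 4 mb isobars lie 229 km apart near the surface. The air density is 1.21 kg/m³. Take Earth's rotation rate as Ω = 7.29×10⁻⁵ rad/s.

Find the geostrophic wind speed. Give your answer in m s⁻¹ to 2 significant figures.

12 m s⁻¹

Coriolis parameter at 58°N:
f = 2Ω sin φ = 2 × 7.29×10⁻⁵ × sin 58° = 1.24×10⁻⁴ s⁻¹
Pressure gradient: |∂P/∂n| = 400 Pa / 229000 m = 1.75×10⁻³ Pa/m
Geostrophic balance (pressure-gradient force = Coriolis force):
V_g = (1/(fρ)) |∂P/∂n| = 1.75×10⁻³ / (1.24×10⁻⁴ × 1.21) = 11.7 m/s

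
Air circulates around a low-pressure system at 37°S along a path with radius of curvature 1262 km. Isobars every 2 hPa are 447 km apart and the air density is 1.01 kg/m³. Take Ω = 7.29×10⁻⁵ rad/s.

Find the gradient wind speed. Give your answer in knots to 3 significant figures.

Coriolis parameter at 37°S:
f = 2Ω sin φ = 2 × 7.29×10⁻⁵ × sin 37° = 8.77×10⁻⁵ s⁻¹
Pressure gradient: |∂P/∂n| = 200 Pa / 447000 m = 4.47×10⁻⁴ Pa/m
Geostrophic speed: V_g = |∂P/∂n|/(fρ) = 4.47×10⁻⁴/(8.77×10⁻⁵ × 1.01) = 5.05 m/s
Around a low, centrifugal force acts outward with Coriolis, so pressure-gradient force balances both:
(1/ρ)|∂P/∂n| = fV + V²/R  →  V² + fR·V − fR·V_g = 0
With fR = 8.77×10⁻⁵ × 1262×10³ m = 111 m/s:
V = [−fR + √((fR)² + 4 fR V_g)]/2 = [−111 + √(111² + 4×111×5.05)]/2 = 4.84 m/s
Subgeostrophic (V < V_g = 5.05 m/s), as expected around a low.
Converting: 4.84 m/s × 1.944 = 9.40 knots

9.40 knots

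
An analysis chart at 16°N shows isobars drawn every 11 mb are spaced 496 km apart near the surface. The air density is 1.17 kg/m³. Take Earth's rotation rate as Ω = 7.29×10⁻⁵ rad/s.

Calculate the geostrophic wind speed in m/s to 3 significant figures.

47.2 m/s

Coriolis parameter at 16°N:
f = 2Ω sin φ = 2 × 7.29×10⁻⁵ × sin 16° = 4.02×10⁻⁵ s⁻¹
Pressure gradient: |∂P/∂n| = 1100 Pa / 496000 m = 2.22×10⁻³ Pa/m
Geostrophic balance (pressure-gradient force = Coriolis force):
V_g = (1/(fρ)) |∂P/∂n| = 2.22×10⁻³ / (4.02×10⁻⁵ × 1.17) = 47.2 m/s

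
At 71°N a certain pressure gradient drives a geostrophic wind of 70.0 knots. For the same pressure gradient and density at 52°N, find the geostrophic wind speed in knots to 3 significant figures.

84.0 knots

With the same pressure gradient and density, V_g ∝ 1/f ∝ 1/sin φ.
V₂ = V₁ · sin φ₁ / sin φ₂ = 70.0 × sin 71° / sin 52°
V₂ = 70.0 × 0.9455/0.7880 = 84.0 knots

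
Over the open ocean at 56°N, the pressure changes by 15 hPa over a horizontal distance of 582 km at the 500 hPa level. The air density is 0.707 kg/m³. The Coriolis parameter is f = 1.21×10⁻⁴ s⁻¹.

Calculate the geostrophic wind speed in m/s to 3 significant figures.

Pressure gradient: |∂P/∂n| = 1500 Pa / 582000 m = 2.58×10⁻³ Pa/m
Geostrophic balance (pressure-gradient force = Coriolis force):
V_g = (1/(fρ)) |∂P/∂n| = 2.58×10⁻³ / (1.21×10⁻⁴ × 0.707) = 30.1 m/s

30.1 m/s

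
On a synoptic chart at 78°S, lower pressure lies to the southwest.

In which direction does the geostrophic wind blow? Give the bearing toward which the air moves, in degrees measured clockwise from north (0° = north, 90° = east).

135°

The pressure-gradient force points toward the southwest (bearing 225°).
Geostrophic balance: in the Southern Hemisphere the Coriolis force deflects motion to the left, so the geostrophic wind blows 90° to the left of the pressure-gradient force (low pressure on the right).
Rotating 225° by 90° counterclockwise gives 135° — the wind blows toward the southeast.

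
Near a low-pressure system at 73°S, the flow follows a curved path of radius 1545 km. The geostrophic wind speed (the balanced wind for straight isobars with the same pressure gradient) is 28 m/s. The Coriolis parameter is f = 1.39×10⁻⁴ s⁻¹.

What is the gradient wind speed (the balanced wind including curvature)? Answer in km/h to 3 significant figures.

Around a low, centrifugal force acts outward with Coriolis, so pressure-gradient force balances both:
(1/ρ)|∂P/∂n| = fV + V²/R  →  V² + fR·V − fR·V_g = 0
With fR = 1.39×10⁻⁴ × 1545×10³ m = 215 m/s:
V = [−fR + √((fR)² + 4 fR V_g)]/2 = [−215 + √(215² + 4×215×28)]/2 = 25.1 m/s
Subgeostrophic (V < V_g = 28 m/s), as expected around a low.
Converting: 25.1 m/s × 3.6 = 90.3 km/h

90.3 km/h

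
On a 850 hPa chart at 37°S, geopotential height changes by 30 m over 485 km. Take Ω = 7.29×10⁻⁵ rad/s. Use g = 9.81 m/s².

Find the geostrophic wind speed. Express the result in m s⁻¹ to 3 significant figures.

Coriolis parameter at 37°S:
f = 2Ω sin φ = 2 × 7.29×10⁻⁵ × sin 37° = 8.77×10⁻⁵ s⁻¹
Height gradient: |∂Z/∂n| = 30 m / 485000 m = 6.19×10⁻⁵
On a pressure surface, geostrophic balance gives V_g = (g/f)|∂Z/∂n|:
V_g = 9.81 × 6.19×10⁻⁵ / 8.77×10⁻⁵ = 6.92 m/s

6.92 m s⁻¹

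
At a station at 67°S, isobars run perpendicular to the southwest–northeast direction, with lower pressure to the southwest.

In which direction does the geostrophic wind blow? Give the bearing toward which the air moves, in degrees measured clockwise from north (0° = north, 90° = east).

The pressure-gradient force points toward the southwest (bearing 225°).
Geostrophic balance: in the Southern Hemisphere the Coriolis force deflects motion to the left, so the geostrophic wind blows 90° to the left of the pressure-gradient force (low pressure on the right).
Rotating 225° by 90° counterclockwise gives 135° — the wind blows toward the southeast.

135°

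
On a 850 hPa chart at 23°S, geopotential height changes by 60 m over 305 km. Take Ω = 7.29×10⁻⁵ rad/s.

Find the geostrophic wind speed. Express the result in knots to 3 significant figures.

65.8 knots

Coriolis parameter at 23°S:
f = 2Ω sin φ = 2 × 7.29×10⁻⁵ × sin 23° = 5.70×10⁻⁵ s⁻¹
Height gradient: |∂Z/∂n| = 60 m / 305000 m = 1.97×10⁻⁴
On a pressure surface, geostrophic balance gives V_g = (g/f)|∂Z/∂n|:
V_g = 9.81 × 1.97×10⁻⁴ / 5.70×10⁻⁵ = 33.9 m/s
Converting: 33.9 m/s × 1.944 = 65.8 knots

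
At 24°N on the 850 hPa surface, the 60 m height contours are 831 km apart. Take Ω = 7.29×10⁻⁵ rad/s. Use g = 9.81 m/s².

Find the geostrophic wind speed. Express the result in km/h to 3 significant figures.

Coriolis parameter at 24°N:
f = 2Ω sin φ = 2 × 7.29×10⁻⁵ × sin 24° = 5.93×10⁻⁵ s⁻¹
Height gradient: |∂Z/∂n| = 60 m / 831000 m = 7.22×10⁻⁵
On a pressure surface, geostrophic balance gives V_g = (g/f)|∂Z/∂n|:
V_g = 9.81 × 7.22×10⁻⁵ / 5.93×10⁻⁵ = 11.9 m/s
Converting: 11.9 m/s × 3.6 = 43.0 km/h

43.0 km/h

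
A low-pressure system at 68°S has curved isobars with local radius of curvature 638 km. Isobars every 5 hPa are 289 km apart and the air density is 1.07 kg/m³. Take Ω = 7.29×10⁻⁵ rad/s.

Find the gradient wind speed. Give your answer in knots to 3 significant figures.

Coriolis parameter at 68°S:
f = 2Ω sin φ = 2 × 7.29×10⁻⁵ × sin 68° = 1.35×10⁻⁴ s⁻¹
Pressure gradient: |∂P/∂n| = 500 Pa / 289000 m = 1.73×10⁻³ Pa/m
Geostrophic speed: V_g = |∂P/∂n|/(fρ) = 1.73×10⁻³/(1.35×10⁻⁴ × 1.07) = 12.0 m/s
Around a low, centrifugal force acts outward with Coriolis, so pressure-gradient force balances both:
(1/ρ)|∂P/∂n| = fV + V²/R  →  V² + fR·V − fR·V_g = 0
With fR = 1.35×10⁻⁴ × 638×10³ m = 86.2 m/s:
V = [−fR + √((fR)² + 4 fR V_g)]/2 = [−86.2 + √(86.2² + 4×86.2×12)]/2 = 10.6 m/s
Subgeostrophic (V < V_g = 12 m/s), as expected around a low.
Converting: 10.6 m/s × 1.944 = 20.7 knots

20.7 knots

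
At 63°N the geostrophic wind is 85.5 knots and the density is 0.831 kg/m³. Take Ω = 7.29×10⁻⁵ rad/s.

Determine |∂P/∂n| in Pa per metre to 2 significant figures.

4.7×10⁻³ Pa/m

Coriolis parameter at 63°N:
f = 2Ω sin φ = 2 × 7.29×10⁻⁵ × sin 63° = 1.30×10⁻⁴ s⁻¹
Wind speed in SI: 85.5 knots = 44.0 m/s
Geostrophic balance rearranged: |∂P/∂n| = f ρ V_g
|∂P/∂n| = 1.30×10⁻⁴ × 0.831 × 44.0 = 4.75×10⁻³ Pa/m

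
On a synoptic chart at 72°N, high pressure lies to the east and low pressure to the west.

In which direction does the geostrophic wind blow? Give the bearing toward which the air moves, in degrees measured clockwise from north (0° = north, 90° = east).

000°

The pressure-gradient force points toward the west (bearing 270°).
Geostrophic balance: in the Northern Hemisphere the Coriolis force deflects motion to the right, so the geostrophic wind blows 90° to the right of the pressure-gradient force (low pressure on the left).
Rotating 270° by 90° clockwise gives 000° — the wind blows toward the north.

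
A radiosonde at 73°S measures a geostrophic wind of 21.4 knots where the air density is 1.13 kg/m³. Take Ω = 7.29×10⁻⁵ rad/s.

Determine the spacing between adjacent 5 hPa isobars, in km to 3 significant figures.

Coriolis parameter at 73°S:
f = 2Ω sin φ = 2 × 7.29×10⁻⁵ × sin 73° = 1.39×10⁻⁴ s⁻¹
Wind speed in SI: 21.4 knots = 11.0 m/s
Geostrophic balance rearranged: |∂P/∂n| = f ρ V_g
|∂P/∂n| = 1.39×10⁻⁴ × 1.13 × 11.0 = 1.73×10⁻³ Pa/m
Isobar spacing: Δn = ΔP/|∂P/∂n| = 500 Pa / 1.73×10⁻³ Pa/m = 288261 m ≈ 288 km

288 km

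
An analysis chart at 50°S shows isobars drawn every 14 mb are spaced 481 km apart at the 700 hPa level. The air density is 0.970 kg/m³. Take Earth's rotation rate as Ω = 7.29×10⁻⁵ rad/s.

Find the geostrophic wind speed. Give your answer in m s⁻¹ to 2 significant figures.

27 m s⁻¹

Coriolis parameter at 50°S:
f = 2Ω sin φ = 2 × 7.29×10⁻⁵ × sin 50° = 1.12×10⁻⁴ s⁻¹
Pressure gradient: |∂P/∂n| = 1400 Pa / 481000 m = 2.91×10⁻³ Pa/m
Geostrophic balance (pressure-gradient force = Coriolis force):
V_g = (1/(fρ)) |∂P/∂n| = 2.91×10⁻³ / (1.12×10⁻⁴ × 0.970) = 26.9 m/s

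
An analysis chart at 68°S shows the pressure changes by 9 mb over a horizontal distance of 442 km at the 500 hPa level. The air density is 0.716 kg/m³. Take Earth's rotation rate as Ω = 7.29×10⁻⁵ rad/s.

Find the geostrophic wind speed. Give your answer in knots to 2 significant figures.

41 knots

Coriolis parameter at 68°S:
f = 2Ω sin φ = 2 × 7.29×10⁻⁵ × sin 68° = 1.35×10⁻⁴ s⁻¹
Pressure gradient: |∂P/∂n| = 900 Pa / 442000 m = 2.04×10⁻³ Pa/m
Geostrophic balance (pressure-gradient force = Coriolis force):
V_g = (1/(fρ)) |∂P/∂n| = 2.04×10⁻³ / (1.35×10⁻⁴ × 0.716) = 21.0 m/s
Converting: 21.0 m/s × 1.944 = 41 knots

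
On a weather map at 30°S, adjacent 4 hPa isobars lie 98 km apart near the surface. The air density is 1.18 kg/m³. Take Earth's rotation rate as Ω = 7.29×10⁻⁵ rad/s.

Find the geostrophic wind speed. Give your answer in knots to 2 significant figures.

92 knots

Coriolis parameter at 30°S:
f = 2Ω sin φ = 2 × 7.29×10⁻⁵ × sin 30° = 7.29×10⁻⁵ s⁻¹
Pressure gradient: |∂P/∂n| = 400 Pa / 98000 m = 4.08×10⁻³ Pa/m
Geostrophic balance (pressure-gradient force = Coriolis force):
V_g = (1/(fρ)) |∂P/∂n| = 4.08×10⁻³ / (7.29×10⁻⁵ × 1.18) = 47.4 m/s
Converting: 47.4 m/s × 1.944 = 92 knots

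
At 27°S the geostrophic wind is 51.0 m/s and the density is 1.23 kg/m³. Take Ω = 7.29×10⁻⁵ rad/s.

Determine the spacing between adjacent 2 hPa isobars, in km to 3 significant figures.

Coriolis parameter at 27°S:
f = 2Ω sin φ = 2 × 7.29×10⁻⁵ × sin 27° = 6.62×10⁻⁵ s⁻¹
Geostrophic balance rearranged: |∂P/∂n| = f ρ V_g
|∂P/∂n| = 6.62×10⁻⁵ × 1.23 × 51.0 = 4.15×10⁻³ Pa/m
Isobar spacing: Δn = ΔP/|∂P/∂n| = 200 Pa / 4.15×10⁻³ Pa/m = 48167 m ≈ 48.2 km

48.2 km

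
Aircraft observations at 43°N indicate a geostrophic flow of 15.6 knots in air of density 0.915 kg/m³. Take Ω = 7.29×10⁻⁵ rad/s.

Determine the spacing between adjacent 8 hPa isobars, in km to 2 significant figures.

Coriolis parameter at 43°N:
f = 2Ω sin φ = 2 × 7.29×10⁻⁵ × sin 43° = 9.94×10⁻⁵ s⁻¹
Wind speed in SI: 15.6 knots = 8.03 m/s
Geostrophic balance rearranged: |∂P/∂n| = f ρ V_g
|∂P/∂n| = 9.94×10⁻⁵ × 0.915 × 8.03 = 7.30×10⁻⁴ Pa/m
Isobar spacing: Δn = ΔP/|∂P/∂n| = 800 Pa / 7.30×10⁻⁴ Pa/m = 1095634 m ≈ 1100 km

1100 km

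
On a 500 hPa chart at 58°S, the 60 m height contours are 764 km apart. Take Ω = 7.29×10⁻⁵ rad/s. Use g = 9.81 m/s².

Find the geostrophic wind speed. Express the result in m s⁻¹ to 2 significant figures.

6.2 m s⁻¹

Coriolis parameter at 58°S:
f = 2Ω sin φ = 2 × 7.29×10⁻⁵ × sin 58° = 1.24×10⁻⁴ s⁻¹
Height gradient: |∂Z/∂n| = 60 m / 764000 m = 7.85×10⁻⁵
On a pressure surface, geostrophic balance gives V_g = (g/f)|∂Z/∂n|:
V_g = 9.81 × 7.85×10⁻⁵ / 1.24×10⁻⁴ = 6.23 m/s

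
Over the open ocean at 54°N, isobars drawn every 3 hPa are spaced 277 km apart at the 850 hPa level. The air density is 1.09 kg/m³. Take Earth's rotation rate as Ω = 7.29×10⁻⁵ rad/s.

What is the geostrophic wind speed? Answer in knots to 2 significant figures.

Coriolis parameter at 54°N:
f = 2Ω sin φ = 2 × 7.29×10⁻⁵ × sin 54° = 1.18×10⁻⁴ s⁻¹
Pressure gradient: |∂P/∂n| = 300 Pa / 277000 m = 1.08×10⁻³ Pa/m
Geostrophic balance (pressure-gradient force = Coriolis force):
V_g = (1/(fρ)) |∂P/∂n| = 1.08×10⁻³ / (1.18×10⁻⁴ × 1.09) = 8.42 m/s
Converting: 8.42 m/s × 1.944 = 16 knots

16 knots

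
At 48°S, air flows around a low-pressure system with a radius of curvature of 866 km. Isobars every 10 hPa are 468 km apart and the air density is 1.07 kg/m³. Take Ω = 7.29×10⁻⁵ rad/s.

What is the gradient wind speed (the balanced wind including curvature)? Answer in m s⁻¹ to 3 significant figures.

15.8 m s⁻¹

Coriolis parameter at 48°S:
f = 2Ω sin φ = 2 × 7.29×10⁻⁵ × sin 48° = 1.08×10⁻⁴ s⁻¹
Pressure gradient: |∂P/∂n| = 1000 Pa / 468000 m = 2.14×10⁻³ Pa/m
Geostrophic speed: V_g = |∂P/∂n|/(fρ) = 2.14×10⁻³/(1.08×10⁻⁴ × 1.07) = 18.4 m/s
Around a low, centrifugal force acts outward with Coriolis, so pressure-gradient force balances both:
(1/ρ)|∂P/∂n| = fV + V²/R  →  V² + fR·V − fR·V_g = 0
With fR = 1.08×10⁻⁴ × 866×10³ m = 93.8 m/s:
V = [−fR + √((fR)² + 4 fR V_g)]/2 = [−93.8 + √(93.8² + 4×93.8×18.4)]/2 = 15.8 m/s
Subgeostrophic (V < V_g = 18.4 m/s), as expected around a low.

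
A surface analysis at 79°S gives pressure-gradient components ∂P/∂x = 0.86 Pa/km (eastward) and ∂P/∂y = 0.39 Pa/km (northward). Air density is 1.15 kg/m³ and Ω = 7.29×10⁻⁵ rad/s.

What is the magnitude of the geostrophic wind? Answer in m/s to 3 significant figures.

5.74 m/s

Coriolis parameter at 79°S:
f = 2Ω sin φ = 2 × 7.29×10⁻⁵ × sin 79° = 1.43×10⁻⁴ s⁻¹
In the Southern Hemisphere f is negative: f = −1.43×10⁻⁴ s⁻¹.
Component geostrophic relations (x east, y north):
u_g = −(1/(fρ)) ∂P/∂y,  v_g = (1/(fρ)) ∂P/∂x
u_g = −(0.39×10⁻³)/(−1.43×10⁻⁴ × 1.15) = 2.37 m/s;  v_g = (0.86×10⁻³)/(−1.43×10⁻⁴ × 1.15) = −5.23 m/s
|V_g| = √(u_g² + v_g²) = 5.74 m/s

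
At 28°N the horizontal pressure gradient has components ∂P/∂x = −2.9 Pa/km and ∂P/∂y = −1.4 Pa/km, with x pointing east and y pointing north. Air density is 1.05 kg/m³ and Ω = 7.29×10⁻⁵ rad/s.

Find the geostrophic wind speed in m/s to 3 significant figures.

Coriolis parameter at 28°N:
f = 2Ω sin φ = 2 × 7.29×10⁻⁵ × sin 28° = 6.84×10⁻⁵ s⁻¹
Component geostrophic relations (x east, y north):
u_g = −(1/(fρ)) ∂P/∂y,  v_g = (1/(fρ)) ∂P/∂x
u_g = −(−1.4×10⁻³)/(6.84×10⁻⁵ × 1.05) = 19.5 m/s;  v_g = (−2.9×10⁻³)/(6.84×10⁻⁵ × 1.05) = −40.3 m/s
|V_g| = √(u_g² + v_g²) = 44.8 m/s

44.8 m/s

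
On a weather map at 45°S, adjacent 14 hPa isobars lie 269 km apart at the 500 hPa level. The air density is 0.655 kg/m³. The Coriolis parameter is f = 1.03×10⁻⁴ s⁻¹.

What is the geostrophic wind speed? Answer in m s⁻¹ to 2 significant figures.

Pressure gradient: |∂P/∂n| = 1400 Pa / 269000 m = 5.20×10⁻³ Pa/m
Geostrophic balance (pressure-gradient force = Coriolis force):
V_g = (1/(fρ)) |∂P/∂n| = 5.20×10⁻³ / (1.03×10⁻⁴ × 0.655) = 77.1 m/s

77 m s⁻¹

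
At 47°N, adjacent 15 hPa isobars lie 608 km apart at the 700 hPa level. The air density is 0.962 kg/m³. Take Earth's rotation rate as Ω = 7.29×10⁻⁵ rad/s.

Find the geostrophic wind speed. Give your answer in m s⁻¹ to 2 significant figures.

24 m s⁻¹

Coriolis parameter at 47°N:
f = 2Ω sin φ = 2 × 7.29×10⁻⁵ × sin 47° = 1.07×10⁻⁴ s⁻¹
Pressure gradient: |∂P/∂n| = 1500 Pa / 608000 m = 2.47×10⁻³ Pa/m
Geostrophic balance (pressure-gradient force = Coriolis force):
V_g = (1/(fρ)) |∂P/∂n| = 2.47×10⁻³ / (1.07×10⁻⁴ × 0.962) = 24.1 m/s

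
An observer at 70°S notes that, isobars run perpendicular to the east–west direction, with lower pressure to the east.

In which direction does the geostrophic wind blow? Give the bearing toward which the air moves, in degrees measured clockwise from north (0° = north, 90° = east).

The pressure-gradient force points toward the east (bearing 090°).
Geostrophic balance: in the Southern Hemisphere the Coriolis force deflects motion to the left, so the geostrophic wind blows 90° to the left of the pressure-gradient force (low pressure on the right).
Rotating 090° by 90° counterclockwise gives 000° — the wind blows toward the north.

000°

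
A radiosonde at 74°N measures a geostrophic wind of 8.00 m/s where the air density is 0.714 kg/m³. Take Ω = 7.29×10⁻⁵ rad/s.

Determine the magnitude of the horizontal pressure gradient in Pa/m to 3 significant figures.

Coriolis parameter at 74°N:
f = 2Ω sin φ = 2 × 7.29×10⁻⁵ × sin 74° = 1.40×10⁻⁴ s⁻¹
Geostrophic balance rearranged: |∂P/∂n| = f ρ V_g
|∂P/∂n| = 1.40×10⁻⁴ × 0.714 × 8.00 = 8.01×10⁻⁴ Pa/m

8.01×10⁻⁴ Pa/m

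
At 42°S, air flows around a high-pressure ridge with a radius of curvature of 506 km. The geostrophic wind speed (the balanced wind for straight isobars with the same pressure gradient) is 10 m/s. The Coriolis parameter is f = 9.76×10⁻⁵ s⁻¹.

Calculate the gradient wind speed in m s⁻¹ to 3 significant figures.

Around a high, pressure-gradient force acts outward with centrifugal, so Coriolis balances both:
fV = (1/ρ)|∂P/∂n| + V²/R  →  V² − fR·V + fR·V_g = 0
With fR = 9.76×10⁻⁵ × 506×10³ m = 49.4 m/s:
V = [fR − √((fR)² − 4 fR V_g)]/2 = [49.4 − √(49.4² − 4×49.4×10)]/2 = 13.9 m/s
Supergeostrophic (V > V_g = 10 m/s), as expected around a high.

13.9 m s⁻¹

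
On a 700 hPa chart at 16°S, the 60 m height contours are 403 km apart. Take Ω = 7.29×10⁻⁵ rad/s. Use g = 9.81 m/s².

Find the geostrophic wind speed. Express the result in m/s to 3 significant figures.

36.3 m/s

Coriolis parameter at 16°S:
f = 2Ω sin φ = 2 × 7.29×10⁻⁵ × sin 16° = 4.02×10⁻⁵ s⁻¹
Height gradient: |∂Z/∂n| = 60 m / 403000 m = 1.49×10⁻⁴
On a pressure surface, geostrophic balance gives V_g = (g/f)|∂Z/∂n|:
V_g = 9.81 × 1.49×10⁻⁴ / 4.02×10⁻⁵ = 36.3 m/s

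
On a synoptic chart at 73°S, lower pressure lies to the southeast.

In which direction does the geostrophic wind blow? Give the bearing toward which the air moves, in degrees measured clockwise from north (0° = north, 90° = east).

The pressure-gradient force points toward the southeast (bearing 135°).
Geostrophic balance: in the Southern Hemisphere the Coriolis force deflects motion to the left, so the geostrophic wind blows 90° to the left of the pressure-gradient force (low pressure on the right).
Rotating 135° by 90° counterclockwise gives 045° — the wind blows toward the northeast.

045°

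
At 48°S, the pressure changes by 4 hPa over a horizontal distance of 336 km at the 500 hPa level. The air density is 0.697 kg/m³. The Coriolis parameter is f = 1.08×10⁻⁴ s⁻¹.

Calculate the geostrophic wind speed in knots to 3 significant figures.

30.7 knots

Pressure gradient: |∂P/∂n| = 400 Pa / 336000 m = 1.19×10⁻³ Pa/m
Geostrophic balance (pressure-gradient force = Coriolis force):
V_g = (1/(fρ)) |∂P/∂n| = 1.19×10⁻³ / (1.08×10⁻⁴ × 0.697) = 15.8 m/s
Converting: 15.8 m/s × 1.944 = 30.7 knots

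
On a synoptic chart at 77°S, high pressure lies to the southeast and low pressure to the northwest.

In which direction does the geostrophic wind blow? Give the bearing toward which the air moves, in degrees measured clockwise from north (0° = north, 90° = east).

The pressure-gradient force points toward the northwest (bearing 315°).
Geostrophic balance: in the Southern Hemisphere the Coriolis force deflects motion to the left, so the geostrophic wind blows 90° to the left of the pressure-gradient force (low pressure on the right).
Rotating 315° by 90° counterclockwise gives 225° — the wind blows toward the southwest.

225°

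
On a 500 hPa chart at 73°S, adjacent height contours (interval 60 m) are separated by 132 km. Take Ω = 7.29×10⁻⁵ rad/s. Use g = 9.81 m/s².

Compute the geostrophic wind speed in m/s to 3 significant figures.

Coriolis parameter at 73°S:
f = 2Ω sin φ = 2 × 7.29×10⁻⁵ × sin 73° = 1.39×10⁻⁴ s⁻¹
Height gradient: |∂Z/∂n| = 60 m / 132000 m = 4.55×10⁻⁴
On a pressure surface, geostrophic balance gives V_g = (g/f)|∂Z/∂n|:
V_g = 9.81 × 4.55×10⁻⁴ / 1.39×10⁻⁴ = 32.0 m/s

32.0 m/s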